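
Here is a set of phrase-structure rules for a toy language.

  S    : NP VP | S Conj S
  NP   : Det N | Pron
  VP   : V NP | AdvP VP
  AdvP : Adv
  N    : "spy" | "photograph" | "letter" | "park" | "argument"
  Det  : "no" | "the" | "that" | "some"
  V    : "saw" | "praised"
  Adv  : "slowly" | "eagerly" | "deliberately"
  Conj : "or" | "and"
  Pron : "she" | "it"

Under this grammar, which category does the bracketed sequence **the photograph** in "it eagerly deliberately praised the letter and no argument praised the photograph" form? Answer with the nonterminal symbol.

NP

[S [S [NP [Pron it]] [VP [AdvP [Adv eagerly]] [VP [AdvP [Adv deliberately]] [VP [V praised] [NP [Det the] [N letter]]]]]] [Conj and] [S [NP [Det no] [N argument]] [VP [V praised] [NP [Det the] [N photograph]]]]]
The span 'the photograph' is the NP node built by NP → Det N.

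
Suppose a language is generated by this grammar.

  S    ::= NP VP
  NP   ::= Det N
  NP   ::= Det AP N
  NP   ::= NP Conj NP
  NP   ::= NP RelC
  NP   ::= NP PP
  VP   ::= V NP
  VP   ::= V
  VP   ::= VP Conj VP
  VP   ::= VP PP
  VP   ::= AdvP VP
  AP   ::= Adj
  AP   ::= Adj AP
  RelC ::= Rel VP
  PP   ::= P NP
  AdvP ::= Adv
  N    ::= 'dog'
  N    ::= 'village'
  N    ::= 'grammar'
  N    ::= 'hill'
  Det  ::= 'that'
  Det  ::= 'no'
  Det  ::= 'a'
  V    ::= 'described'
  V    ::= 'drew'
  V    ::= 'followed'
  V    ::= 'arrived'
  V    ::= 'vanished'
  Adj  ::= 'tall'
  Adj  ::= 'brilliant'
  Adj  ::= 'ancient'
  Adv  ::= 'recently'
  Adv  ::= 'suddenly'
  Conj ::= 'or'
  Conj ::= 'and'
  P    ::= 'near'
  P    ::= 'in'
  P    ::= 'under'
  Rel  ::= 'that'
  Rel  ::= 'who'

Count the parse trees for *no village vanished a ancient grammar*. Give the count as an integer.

1

[S [NP [Det no] [N village]] [VP [V vanished] [NP [Det a] [AP [Adj ancient]] [N grammar]]]]
No rule offers an alternative attachment or grouping for any span, so this is the only derivation.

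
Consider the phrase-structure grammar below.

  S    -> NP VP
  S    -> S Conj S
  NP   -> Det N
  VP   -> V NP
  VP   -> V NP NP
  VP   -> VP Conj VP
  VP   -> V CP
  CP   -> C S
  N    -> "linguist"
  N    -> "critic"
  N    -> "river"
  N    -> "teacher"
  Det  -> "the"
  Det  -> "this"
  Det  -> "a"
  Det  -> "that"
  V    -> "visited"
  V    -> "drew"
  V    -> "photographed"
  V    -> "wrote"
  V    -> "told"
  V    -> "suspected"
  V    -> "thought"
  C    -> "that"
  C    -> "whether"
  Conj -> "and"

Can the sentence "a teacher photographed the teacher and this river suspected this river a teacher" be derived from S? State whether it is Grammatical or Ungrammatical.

Grammatical

S
  S
    NP
      Det: a
      N: teacher
    VP
      V: photographed
      NP
        Det: the
        N: teacher
  Conj: and
  S
    NP
      Det: this
      N: river
    VP
      V: suspected
      NP
        Det: this
        N: river
      NP
        Det: a
        N: teacher
Each bracket corresponds to one application of a listed rule, so the string is derivable from S.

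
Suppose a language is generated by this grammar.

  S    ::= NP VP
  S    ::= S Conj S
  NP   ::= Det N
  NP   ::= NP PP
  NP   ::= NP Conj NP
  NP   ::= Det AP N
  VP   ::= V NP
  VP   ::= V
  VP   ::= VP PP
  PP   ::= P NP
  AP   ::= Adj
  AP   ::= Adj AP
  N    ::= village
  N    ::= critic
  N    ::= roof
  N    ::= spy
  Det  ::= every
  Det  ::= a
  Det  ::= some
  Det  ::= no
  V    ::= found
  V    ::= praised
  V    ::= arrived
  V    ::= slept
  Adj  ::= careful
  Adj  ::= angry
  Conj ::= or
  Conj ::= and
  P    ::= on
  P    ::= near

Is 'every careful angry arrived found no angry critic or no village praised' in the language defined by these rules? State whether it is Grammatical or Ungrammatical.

An Adj word can never sit immediately before a V word in any string this grammar generates, so the substring 'angry arrived' rules out a derivation.

Ungrammatical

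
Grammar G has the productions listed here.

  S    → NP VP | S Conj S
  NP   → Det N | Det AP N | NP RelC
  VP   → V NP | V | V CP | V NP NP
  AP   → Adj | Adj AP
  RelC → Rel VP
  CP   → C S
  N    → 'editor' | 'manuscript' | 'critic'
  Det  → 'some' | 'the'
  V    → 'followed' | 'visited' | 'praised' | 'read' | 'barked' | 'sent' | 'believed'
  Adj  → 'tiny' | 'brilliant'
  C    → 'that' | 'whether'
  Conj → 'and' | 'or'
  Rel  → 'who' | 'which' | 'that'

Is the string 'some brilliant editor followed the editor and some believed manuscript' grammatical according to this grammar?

Ungrammatical

A Det word can never sit immediately before a V word in any string this grammar generates, so the substring 'some believed' rules out a derivation.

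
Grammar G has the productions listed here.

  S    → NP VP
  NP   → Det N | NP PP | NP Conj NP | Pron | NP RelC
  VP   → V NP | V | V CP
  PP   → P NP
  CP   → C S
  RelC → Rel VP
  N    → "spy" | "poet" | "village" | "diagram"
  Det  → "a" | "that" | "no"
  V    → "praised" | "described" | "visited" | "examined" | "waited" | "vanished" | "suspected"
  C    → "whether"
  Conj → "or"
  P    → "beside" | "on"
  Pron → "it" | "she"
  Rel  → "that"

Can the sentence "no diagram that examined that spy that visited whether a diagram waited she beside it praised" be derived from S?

S
  NP
    NP
      NP
        Det: no
        N: diagram
      RelC
        Rel: that
        VP
          V: examined
          NP
            NP
              Det: that
              N: spy
            RelC
              Rel: that
              VP
                V: visited
                CP
                  C: whether
                  S
                    NP
                      Det: a
                      N: diagram
                    VP
                      V: waited
                      NP
                        Pron: she
    PP
      P: beside
      NP
        Pron: it
  VP
    V: praised
The bracketing above is licensed at every node by one of the given productions, with S at the root.

Grammatical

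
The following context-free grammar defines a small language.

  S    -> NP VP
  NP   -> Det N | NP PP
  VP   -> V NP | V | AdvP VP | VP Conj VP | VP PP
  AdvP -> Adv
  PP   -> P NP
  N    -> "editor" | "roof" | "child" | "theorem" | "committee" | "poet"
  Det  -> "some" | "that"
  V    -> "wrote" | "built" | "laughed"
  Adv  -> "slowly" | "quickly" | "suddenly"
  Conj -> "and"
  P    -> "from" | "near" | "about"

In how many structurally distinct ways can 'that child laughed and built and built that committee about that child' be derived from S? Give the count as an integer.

Two of the 7 distinct bracketings:
[S [NP [Det that] [N child]] [VP [VP [V laughed]] [Conj and] [VP [VP [V built]] [Conj and] [VP [V built] [NP [NP [Det that] [N committee]] [PP [P about] [NP [Det that] [N child]]]]]]]]
[S [NP [Det that] [N child]] [VP [VP [V laughed]] [Conj and] [VP [VP [V built]] [Conj and] [VP [VP [V built] [NP [Det that] [N committee]]] [PP [P about] [NP [Det that] [N child]]]]]]]
The difference turns on whether NP → NP PP is used at the relevant span, versus an alternative expansion of NP.

7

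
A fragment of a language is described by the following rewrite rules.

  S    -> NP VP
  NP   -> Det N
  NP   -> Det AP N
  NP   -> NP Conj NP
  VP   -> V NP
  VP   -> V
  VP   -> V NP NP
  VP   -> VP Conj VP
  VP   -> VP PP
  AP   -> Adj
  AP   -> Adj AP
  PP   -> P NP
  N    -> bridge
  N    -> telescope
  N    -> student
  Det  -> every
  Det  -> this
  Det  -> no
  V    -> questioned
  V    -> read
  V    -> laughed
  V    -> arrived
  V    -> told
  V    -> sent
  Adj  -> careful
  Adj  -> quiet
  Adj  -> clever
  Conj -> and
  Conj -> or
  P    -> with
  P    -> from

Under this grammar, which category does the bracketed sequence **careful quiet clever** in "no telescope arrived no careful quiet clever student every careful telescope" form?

S
  NP
    Det: no
    N: telescope
  VP
    V: arrived
    NP
      Det: no
      AP
        Adj: careful
        AP
          Adj: quiet
          AP
            Adj: clever
      N: student
    NP
      Det: every
      AP
        Adj: careful
      N: telescope
The span 'careful quiet clever' is the AP node built by AP → Adj AP.

AP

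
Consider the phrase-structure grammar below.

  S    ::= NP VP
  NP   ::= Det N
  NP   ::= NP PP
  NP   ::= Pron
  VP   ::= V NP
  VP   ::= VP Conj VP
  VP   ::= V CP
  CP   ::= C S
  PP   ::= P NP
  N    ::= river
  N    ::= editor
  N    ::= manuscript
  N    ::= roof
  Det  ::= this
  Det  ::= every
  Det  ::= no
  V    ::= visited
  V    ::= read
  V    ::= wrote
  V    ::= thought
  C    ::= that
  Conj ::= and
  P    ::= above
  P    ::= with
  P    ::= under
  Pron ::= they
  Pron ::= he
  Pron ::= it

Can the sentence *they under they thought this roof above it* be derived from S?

S
  NP
    NP
      Pron: they
    PP
      P: under
      NP
        Pron: they
  VP
    V: thought
    NP
      NP
        Det: this
        N: roof
      PP
        P: above
        NP
          Pron: it
Each bracket corresponds to one application of a listed rule, so the string is derivable from S.

Grammatical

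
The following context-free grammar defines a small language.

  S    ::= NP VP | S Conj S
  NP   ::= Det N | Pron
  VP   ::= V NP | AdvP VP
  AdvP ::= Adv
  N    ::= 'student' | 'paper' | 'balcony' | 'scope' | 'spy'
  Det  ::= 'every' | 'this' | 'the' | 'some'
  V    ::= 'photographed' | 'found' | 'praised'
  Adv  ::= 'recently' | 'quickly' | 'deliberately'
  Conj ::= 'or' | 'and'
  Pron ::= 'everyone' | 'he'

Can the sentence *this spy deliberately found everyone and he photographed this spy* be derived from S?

S
  S
    NP
      Det: this
      N: spy
    VP
      AdvP
        Adv: deliberately
      VP
        V: found
        NP
          Pron: everyone
  Conj: and
  S
    NP
      Pron: he
    VP
      V: photographed
      NP
        Det: this
        N: spy
Every word is introduced by a lexical rule and the phrasal rules combine the resulting categories into a single S.

Grammatical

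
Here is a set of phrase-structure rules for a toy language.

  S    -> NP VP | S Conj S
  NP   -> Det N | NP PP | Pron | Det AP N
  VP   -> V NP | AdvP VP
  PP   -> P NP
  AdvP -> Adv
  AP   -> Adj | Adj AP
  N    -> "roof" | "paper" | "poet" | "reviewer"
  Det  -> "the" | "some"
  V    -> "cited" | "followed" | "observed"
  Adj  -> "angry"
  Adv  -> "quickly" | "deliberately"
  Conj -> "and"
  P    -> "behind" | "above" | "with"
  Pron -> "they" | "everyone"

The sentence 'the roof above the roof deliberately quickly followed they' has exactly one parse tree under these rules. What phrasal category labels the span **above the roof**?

PP

[S [NP [NP [Det the] [N roof]] [PP [P above] [NP [Det the] [N roof]]]] [VP [AdvP [Adv deliberately]] [VP [AdvP [Adv quickly]] [VP [V followed] [NP [Pron they]]]]]]
The span 'above the roof' is the PP node built by PP → P NP.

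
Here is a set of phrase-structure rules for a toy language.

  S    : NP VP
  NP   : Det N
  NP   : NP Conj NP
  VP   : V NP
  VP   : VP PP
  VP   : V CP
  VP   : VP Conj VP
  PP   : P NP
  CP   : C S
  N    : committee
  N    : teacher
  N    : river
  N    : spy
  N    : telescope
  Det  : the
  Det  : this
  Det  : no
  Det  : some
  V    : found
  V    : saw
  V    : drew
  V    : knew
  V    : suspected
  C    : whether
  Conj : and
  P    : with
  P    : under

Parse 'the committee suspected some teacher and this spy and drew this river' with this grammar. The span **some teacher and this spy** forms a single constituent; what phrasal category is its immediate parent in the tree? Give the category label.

[S [NP [Det the] [N committee]] [VP [VP [V suspected] [NP [NP [Det some] [N teacher]] [Conj and] [NP [Det this] [N spy]]]] [Conj and] [VP [V drew] [NP [Det this] [N river]]]]]
The span 'some teacher and this spy' is the NP node built by NP → NP Conj NP.
Its mother is the VP built by VP → V NP.

VP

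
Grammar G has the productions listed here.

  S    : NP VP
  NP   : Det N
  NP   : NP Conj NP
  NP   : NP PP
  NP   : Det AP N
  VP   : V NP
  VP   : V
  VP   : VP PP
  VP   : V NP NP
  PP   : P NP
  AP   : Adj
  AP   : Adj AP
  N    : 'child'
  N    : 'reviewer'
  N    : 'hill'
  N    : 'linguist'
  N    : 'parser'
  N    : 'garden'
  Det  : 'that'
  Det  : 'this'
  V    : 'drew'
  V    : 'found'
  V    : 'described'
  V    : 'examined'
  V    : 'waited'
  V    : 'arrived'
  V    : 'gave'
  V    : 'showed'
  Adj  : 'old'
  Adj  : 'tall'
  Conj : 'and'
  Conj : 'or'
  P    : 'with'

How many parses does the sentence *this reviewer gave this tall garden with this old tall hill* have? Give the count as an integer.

2

The two bracketings:
[S [NP [Det this] [N reviewer]] [VP [V gave] [NP [NP [Det this] [AP [Adj tall]] [N garden]] [PP [P with] [NP [Det this] [AP [Adj old] [AP [Adj tall]]] [N hill]]]]]]
[S [NP [Det this] [N reviewer]] [VP [VP [V gave] [NP [Det this] [AP [Adj tall]] [N garden]]] [PP [P with] [NP [Det this] [AP [Adj old] [AP [Adj tall]]] [N hill]]]]]
The difference turns on whether NP → NP PP is used at the relevant span, versus an alternative expansion of NP.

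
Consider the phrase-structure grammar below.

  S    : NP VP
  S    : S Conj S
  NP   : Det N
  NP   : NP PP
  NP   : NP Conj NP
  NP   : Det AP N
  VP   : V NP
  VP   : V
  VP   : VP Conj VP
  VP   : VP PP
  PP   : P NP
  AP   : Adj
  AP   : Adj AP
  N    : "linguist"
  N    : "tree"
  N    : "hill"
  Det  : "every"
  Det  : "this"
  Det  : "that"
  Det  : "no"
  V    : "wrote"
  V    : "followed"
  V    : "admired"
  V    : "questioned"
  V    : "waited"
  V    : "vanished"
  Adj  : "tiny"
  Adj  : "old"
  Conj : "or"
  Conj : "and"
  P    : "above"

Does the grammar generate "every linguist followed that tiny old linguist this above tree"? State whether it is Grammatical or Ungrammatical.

Ungrammatical

An N word can never sit immediately before a Det word in any string this grammar generates, so the substring 'linguist this' rules out a derivation.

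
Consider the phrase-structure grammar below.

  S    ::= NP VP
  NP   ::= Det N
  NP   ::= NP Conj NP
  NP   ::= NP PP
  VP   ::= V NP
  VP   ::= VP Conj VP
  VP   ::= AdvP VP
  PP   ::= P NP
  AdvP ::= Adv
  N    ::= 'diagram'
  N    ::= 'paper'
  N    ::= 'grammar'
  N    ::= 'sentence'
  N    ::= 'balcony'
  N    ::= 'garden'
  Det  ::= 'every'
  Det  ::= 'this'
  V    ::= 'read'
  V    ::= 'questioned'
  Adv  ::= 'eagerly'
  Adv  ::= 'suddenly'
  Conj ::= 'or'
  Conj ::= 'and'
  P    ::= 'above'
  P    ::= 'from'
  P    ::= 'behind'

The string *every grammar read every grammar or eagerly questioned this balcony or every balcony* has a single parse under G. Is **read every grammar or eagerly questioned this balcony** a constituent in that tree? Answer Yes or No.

[S [NP [Det every] [N grammar]] [VP [VP [V read] [NP [Det every] [N grammar]]] [Conj or] [VP [AdvP [Adv eagerly]] [VP [V questioned] [NP [NP [Det this] [N balcony]] [Conj or] [NP [Det every] [N balcony]]]]]]]
The smallest constituent containing 'read every grammar or eagerly questioned this balcony' is the VP spanning 'read every grammar or eagerly questioned this balcony or every balcony'; no single node in the tree dominates exactly the given words.

No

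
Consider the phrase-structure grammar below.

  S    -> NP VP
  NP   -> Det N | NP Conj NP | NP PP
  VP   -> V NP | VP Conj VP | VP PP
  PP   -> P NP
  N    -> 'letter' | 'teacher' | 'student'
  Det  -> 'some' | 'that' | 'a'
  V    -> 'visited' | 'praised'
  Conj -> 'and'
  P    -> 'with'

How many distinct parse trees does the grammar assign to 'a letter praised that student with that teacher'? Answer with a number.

2

The two bracketings:
[S [NP [Det a] [N letter]] [VP [V praised] [NP [NP [Det that] [N student]] [PP [P with] [NP [Det that] [N teacher]]]]]]
[S [NP [Det a] [N letter]] [VP [VP [V praised] [NP [Det that] [N student]]] [PP [P with] [NP [Det that] [N teacher]]]]]
The difference turns on whether NP → NP PP is used at the relevant span, versus an alternative expansion of NP.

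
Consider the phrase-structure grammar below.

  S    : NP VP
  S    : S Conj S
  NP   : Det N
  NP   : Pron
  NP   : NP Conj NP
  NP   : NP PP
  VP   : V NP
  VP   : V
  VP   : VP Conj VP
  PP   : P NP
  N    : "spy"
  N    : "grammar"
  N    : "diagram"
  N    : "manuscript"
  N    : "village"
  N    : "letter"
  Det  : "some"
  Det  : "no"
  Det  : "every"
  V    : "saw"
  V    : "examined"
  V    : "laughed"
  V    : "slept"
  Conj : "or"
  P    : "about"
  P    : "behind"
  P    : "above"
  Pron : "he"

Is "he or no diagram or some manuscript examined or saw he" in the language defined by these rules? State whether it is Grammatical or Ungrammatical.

Grammatical

[S [NP [NP [Pron he]] [Conj or] [NP [NP [Det no] [N diagram]] [Conj or] [NP [Det some] [N manuscript]]]] [VP [VP [V examined]] [Conj or] [VP [V saw] [NP [Pron he]]]]]
The bracketing above is licensed at every node by one of the given productions, with S at the root.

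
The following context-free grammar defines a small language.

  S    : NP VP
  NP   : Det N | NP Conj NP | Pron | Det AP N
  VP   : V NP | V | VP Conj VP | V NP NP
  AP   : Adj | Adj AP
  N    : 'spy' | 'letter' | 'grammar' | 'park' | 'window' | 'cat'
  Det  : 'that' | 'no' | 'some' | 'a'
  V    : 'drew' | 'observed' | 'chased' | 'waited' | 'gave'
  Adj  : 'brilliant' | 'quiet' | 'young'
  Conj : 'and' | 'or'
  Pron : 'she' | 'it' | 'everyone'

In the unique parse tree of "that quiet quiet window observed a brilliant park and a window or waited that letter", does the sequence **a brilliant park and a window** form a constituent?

Yes

[S [NP [Det that] [AP [Adj quiet] [AP [Adj quiet]]] [N window]] [VP [VP [V observed] [NP [NP [Det a] [AP [Adj brilliant]] [N park]] [Conj and] [NP [Det a] [N window]]]] [Conj or] [VP [V waited] [NP [Det that] [N letter]]]]]
The words 'a brilliant park and a window' are exhaustively dominated by a single NP node (built by NP → NP Conj NP), so they form a constituent.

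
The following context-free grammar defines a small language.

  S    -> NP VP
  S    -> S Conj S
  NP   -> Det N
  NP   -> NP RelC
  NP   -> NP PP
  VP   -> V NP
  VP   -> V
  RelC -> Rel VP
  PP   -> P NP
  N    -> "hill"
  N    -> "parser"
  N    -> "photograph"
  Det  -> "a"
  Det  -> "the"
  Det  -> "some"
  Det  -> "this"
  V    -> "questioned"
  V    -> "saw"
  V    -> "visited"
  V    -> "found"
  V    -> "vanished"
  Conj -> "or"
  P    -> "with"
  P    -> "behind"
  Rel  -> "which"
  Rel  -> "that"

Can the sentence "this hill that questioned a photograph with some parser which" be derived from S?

Ungrammatical

For S → NP VP, every NP-prefix leaves a non-VP remainder: after 'this hill' the remainder is not a VP; after 'this hill that questioned' the remainder is not a VP; after 'this hill that questioned a photograph' the remainder is not a VP (and 1 more). The alternative S rule S → S Conj S likewise has no satisfying split.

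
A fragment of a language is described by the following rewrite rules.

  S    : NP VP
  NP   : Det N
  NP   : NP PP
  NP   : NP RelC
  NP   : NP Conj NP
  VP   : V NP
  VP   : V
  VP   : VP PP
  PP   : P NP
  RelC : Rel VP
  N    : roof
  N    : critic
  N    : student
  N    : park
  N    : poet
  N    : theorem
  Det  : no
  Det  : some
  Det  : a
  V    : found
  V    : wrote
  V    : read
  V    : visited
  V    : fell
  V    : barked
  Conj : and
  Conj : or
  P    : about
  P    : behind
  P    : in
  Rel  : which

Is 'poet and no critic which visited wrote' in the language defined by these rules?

Ungrammatical

For S → NP VP, no prefix of the string parses as an NP.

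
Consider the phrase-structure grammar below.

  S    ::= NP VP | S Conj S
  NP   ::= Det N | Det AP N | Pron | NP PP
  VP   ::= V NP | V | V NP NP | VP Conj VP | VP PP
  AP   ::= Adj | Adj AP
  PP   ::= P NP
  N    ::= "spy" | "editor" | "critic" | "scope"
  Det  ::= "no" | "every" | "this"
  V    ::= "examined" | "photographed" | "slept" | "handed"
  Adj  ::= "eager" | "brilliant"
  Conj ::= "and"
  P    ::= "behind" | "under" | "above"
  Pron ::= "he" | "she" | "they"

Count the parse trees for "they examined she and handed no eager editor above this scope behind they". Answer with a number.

9

Two of the 9 distinct bracketings:
[S [NP [Pron they]] [VP [VP [V examined] [NP [Pron she]]] [Conj and] [VP [V handed] [NP [NP [Det no] [AP [Adj eager]] [N editor]] [PP [P above] [NP [NP [Det this] [N scope]] [PP [P behind] [NP [Pron they]]]]]]]]]
[S [NP [Pron they]] [VP [VP [V examined] [NP [Pron she]]] [Conj and] [VP [V handed] [NP [NP [NP [Det no] [AP [Adj eager]] [N editor]] [PP [P above] [NP [Det this] [N scope]]]] [PP [P behind] [NP [Pron they]]]]]]]
The trees differ in how a recursive rule is bracketed over the same span.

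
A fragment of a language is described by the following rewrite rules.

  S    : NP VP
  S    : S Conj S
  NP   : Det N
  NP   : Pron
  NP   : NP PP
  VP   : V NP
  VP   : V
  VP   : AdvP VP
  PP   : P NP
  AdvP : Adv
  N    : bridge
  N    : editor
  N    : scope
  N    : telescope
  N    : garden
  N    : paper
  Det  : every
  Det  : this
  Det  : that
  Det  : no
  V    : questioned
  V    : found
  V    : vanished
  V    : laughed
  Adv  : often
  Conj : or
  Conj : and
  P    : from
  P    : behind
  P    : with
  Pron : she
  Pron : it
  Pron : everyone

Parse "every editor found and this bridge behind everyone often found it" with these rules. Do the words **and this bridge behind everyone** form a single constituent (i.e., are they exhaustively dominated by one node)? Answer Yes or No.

[S [S [NP [Det every] [N editor]] [VP [V found]]] [Conj and] [S [NP [NP [Det this] [N bridge]] [PP [P behind] [NP [Pron everyone]]]] [VP [AdvP [Adv often]] [VP [V found] [NP [Pron it]]]]]]
The smallest constituent containing 'and this bridge behind everyone' is the S spanning 'every editor found and this bridge behind everyone often found it'; no single node in the tree dominates exactly the given words.

No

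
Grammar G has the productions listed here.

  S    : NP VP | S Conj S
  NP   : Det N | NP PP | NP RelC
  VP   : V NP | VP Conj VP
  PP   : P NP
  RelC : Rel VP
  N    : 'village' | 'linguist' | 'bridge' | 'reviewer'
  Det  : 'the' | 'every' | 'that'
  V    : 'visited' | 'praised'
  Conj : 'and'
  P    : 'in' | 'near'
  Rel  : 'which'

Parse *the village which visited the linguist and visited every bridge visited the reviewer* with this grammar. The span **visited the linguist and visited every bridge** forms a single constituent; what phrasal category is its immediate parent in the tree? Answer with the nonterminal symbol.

[S [NP [NP [Det the] [N village]] [RelC [Rel which] [VP [VP [V visited] [NP [Det the] [N linguist]]] [Conj and] [VP [V visited] [NP [Det every] [N bridge]]]]]] [VP [V visited] [NP [Det the] [N reviewer]]]]
The span 'visited the linguist and visited every bridge' is the VP node built by VP → VP Conj VP.
Its mother is the RelC built by RelC → Rel VP.

RelC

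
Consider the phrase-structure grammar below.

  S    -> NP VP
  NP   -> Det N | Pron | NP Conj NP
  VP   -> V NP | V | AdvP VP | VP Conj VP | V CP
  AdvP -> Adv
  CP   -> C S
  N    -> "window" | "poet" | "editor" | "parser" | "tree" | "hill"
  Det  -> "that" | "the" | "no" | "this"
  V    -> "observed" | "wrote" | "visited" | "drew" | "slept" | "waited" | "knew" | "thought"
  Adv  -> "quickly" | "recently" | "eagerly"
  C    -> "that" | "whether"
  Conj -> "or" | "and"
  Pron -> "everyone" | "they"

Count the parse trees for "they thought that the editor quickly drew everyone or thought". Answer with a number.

Two of the 3 distinct bracketings:
[S [NP [Pron they]] [VP [VP [V thought] [CP [C that] [S [NP [Det the] [N editor]] [VP [AdvP [Adv quickly]] [VP [V drew] [NP [Pron everyone]]]]]]] [Conj or] [VP [V thought]]]]
[S [NP [Pron they]] [VP [V thought] [CP [C that] [S [NP [Det the] [N editor]] [VP [AdvP [Adv quickly]] [VP [VP [V drew] [NP [Pron everyone]]] [Conj or] [VP [V thought]]]]]]]]
The trees differ in how a recursive rule is bracketed over the same span.

3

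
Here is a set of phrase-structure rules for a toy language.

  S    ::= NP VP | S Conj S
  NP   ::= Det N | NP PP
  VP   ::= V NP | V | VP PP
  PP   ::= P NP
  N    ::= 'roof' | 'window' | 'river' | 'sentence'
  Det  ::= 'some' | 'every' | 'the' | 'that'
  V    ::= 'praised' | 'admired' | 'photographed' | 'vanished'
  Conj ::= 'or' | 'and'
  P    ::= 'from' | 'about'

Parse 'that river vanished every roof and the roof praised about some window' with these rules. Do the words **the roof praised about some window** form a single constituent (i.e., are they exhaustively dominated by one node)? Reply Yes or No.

Yes

[S [S [NP [Det that] [N river]] [VP [V vanished] [NP [Det every] [N roof]]]] [Conj and] [S [NP [Det the] [N roof]] [VP [VP [V praised]] [PP [P about] [NP [Det some] [N window]]]]]]
The words 'the roof praised about some window' are exhaustively dominated by a single S node (built by S → NP VP), so they form a constituent.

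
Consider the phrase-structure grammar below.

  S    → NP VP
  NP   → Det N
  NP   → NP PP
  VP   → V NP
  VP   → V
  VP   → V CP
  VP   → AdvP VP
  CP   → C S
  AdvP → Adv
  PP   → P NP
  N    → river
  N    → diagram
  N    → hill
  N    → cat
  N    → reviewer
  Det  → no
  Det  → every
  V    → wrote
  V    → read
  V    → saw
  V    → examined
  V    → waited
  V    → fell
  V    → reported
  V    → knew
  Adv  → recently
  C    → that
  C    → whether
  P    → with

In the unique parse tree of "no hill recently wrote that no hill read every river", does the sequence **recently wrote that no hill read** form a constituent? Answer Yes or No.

No

[S [NP [Det no] [N hill]] [VP [AdvP [Adv recently]] [VP [V wrote] [CP [C that] [S [NP [Det no] [N hill]] [VP [V read] [NP [Det every] [N river]]]]]]]]
The smallest constituent containing 'recently wrote that no hill read' is the VP spanning 'recently wrote that no hill read every river'; no single node in the tree dominates exactly the given words.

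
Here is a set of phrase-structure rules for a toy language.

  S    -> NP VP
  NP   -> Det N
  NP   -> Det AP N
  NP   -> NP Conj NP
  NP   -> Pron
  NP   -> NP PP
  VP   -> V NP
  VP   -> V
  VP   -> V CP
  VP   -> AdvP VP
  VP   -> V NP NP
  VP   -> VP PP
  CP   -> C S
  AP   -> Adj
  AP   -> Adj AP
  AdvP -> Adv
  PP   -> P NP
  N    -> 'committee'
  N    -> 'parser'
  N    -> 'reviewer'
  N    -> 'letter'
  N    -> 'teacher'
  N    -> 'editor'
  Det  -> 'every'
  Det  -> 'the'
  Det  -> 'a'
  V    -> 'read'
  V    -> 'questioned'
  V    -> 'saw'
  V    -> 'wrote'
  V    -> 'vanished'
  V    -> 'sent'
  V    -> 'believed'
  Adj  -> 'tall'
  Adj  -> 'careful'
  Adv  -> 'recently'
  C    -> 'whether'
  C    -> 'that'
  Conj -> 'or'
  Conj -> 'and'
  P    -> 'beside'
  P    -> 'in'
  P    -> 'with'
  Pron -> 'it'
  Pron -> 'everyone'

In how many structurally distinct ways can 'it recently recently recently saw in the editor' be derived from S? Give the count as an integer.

Two of the 4 distinct bracketings:
[S [NP [Pron it]] [VP [AdvP [Adv recently]] [VP [AdvP [Adv recently]] [VP [AdvP [Adv recently]] [VP [VP [V saw]] [PP [P in] [NP [Det the] [N editor]]]]]]]]
[S [NP [Pron it]] [VP [AdvP [Adv recently]] [VP [AdvP [Adv recently]] [VP [VP [AdvP [Adv recently]] [VP [V saw]]] [PP [P in] [NP [Det the] [N editor]]]]]]]
The trees differ in how a recursive rule is bracketed over the same span.

4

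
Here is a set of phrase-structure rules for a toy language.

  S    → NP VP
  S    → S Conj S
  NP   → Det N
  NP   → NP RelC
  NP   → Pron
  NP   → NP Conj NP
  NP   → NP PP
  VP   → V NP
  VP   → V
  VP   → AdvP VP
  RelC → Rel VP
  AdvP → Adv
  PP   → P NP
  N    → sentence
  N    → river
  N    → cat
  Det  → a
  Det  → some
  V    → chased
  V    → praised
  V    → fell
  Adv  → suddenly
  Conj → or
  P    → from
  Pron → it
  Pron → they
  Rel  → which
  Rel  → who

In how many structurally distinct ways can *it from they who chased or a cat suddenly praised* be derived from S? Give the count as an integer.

Two of the 3 distinct bracketings:
[S [NP [NP [NP [NP [Pron it]] [PP [P from] [NP [Pron they]]]] [RelC [Rel who] [VP [V chased]]]] [Conj or] [NP [Det a] [N cat]]] [VP [AdvP [Adv suddenly]] [VP [V praised]]]]
[S [NP [NP [NP [Pron it]] [PP [P from] [NP [NP [Pron they]] [RelC [Rel who] [VP [V chased]]]]]] [Conj or] [NP [Det a] [N cat]]] [VP [AdvP [Adv suddenly]] [VP [V praised]]]]
The trees differ in how a recursive rule is bracketed over the same span.

3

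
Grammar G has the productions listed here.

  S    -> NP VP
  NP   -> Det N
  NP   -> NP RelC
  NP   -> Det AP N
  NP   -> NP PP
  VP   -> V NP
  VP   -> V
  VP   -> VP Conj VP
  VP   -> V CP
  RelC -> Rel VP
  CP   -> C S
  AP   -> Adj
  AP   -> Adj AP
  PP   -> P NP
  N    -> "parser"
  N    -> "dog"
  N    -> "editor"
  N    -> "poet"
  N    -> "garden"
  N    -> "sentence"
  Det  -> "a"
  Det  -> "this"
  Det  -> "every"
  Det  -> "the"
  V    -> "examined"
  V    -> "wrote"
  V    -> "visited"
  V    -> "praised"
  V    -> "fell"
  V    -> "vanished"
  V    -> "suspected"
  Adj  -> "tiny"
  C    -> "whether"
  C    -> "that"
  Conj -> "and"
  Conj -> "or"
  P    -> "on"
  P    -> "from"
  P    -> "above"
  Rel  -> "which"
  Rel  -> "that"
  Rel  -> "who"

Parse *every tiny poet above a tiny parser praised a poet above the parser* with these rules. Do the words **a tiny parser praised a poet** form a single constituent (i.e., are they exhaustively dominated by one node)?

[S [NP [NP [Det every] [AP [Adj tiny]] [N poet]] [PP [P above] [NP [Det a] [AP [Adj tiny]] [N parser]]]] [VP [V praised] [NP [NP [Det a] [N poet]] [PP [P above] [NP [Det the] [N parser]]]]]]
The smallest constituent containing 'a tiny parser praised a poet' is the S spanning 'every tiny poet above a tiny parser praised a poet above the parser'; no single node in the tree dominates exactly the given words.

No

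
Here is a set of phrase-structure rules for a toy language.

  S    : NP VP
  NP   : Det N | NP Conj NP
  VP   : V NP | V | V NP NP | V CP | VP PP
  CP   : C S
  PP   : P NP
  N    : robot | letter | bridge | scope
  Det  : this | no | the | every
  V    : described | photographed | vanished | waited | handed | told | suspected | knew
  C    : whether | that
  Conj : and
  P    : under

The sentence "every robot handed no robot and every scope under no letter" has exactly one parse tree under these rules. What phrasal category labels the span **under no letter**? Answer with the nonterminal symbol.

S
  NP
    Det: every
    N: robot
  VP
    VP
      V: handed
      NP
        NP
          Det: no
          N: robot
        Conj: and
        NP
          Det: every
          N: scope
    PP
      P: under
      NP
        Det: no
        N: letter
The span 'under no letter' is the PP node built by PP → P NP.

PP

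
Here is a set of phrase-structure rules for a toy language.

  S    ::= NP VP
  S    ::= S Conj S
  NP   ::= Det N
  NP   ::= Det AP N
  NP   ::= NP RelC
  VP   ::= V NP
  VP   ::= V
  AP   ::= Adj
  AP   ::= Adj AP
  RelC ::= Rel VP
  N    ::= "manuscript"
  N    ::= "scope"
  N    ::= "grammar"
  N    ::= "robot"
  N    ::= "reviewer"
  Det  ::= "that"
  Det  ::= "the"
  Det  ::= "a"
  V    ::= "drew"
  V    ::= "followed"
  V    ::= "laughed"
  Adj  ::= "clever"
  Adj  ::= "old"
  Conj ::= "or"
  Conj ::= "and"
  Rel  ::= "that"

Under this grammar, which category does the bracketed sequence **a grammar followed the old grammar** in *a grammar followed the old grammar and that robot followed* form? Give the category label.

S
  S
    NP
      Det: a
      N: grammar
    VP
      V: followed
      NP
        Det: the
        AP
          Adj: old
        N: grammar
  Conj: and
  S
    NP
      Det: that
      N: robot
    VP
      V: followed
The span 'a grammar followed the old grammar' is the S node built by S → NP VP.

S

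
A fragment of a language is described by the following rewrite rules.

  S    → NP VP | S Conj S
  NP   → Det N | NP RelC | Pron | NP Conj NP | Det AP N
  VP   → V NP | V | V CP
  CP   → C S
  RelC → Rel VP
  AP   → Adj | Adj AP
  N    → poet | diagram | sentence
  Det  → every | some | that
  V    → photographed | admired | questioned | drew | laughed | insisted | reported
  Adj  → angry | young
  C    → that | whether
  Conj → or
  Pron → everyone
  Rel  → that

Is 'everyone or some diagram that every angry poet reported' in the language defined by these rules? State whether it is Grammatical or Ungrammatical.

For S → NP VP, every NP-prefix leaves a non-VP remainder: after 'everyone' the remainder is not a VP; after 'everyone or some diagram' the remainder is not a VP. The alternative S rule S → S Conj S likewise has no satisfying split.

Ungrammatical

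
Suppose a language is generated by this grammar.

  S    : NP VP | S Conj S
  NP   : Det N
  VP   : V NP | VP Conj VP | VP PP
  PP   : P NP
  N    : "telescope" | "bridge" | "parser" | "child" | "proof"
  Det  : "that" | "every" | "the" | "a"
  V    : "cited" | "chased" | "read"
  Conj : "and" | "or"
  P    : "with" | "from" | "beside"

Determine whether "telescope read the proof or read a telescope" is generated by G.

Ungrammatical

For S → NP VP, no prefix of the string parses as an NP. The alternative S rule S → S Conj S likewise has no satisfying split.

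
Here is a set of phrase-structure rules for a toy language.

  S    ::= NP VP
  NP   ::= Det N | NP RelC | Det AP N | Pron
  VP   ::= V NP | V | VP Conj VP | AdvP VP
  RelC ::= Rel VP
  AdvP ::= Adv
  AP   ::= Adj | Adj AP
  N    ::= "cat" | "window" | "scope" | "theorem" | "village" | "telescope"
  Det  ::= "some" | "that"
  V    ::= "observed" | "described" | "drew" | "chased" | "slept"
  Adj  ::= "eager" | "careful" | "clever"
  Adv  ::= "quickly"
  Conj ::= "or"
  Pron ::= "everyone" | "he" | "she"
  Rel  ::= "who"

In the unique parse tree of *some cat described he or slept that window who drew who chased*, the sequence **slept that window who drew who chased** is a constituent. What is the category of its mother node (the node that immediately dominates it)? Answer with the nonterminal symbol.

VP

[S [NP [Det some] [N cat]] [VP [VP [V described] [NP [Pron he]]] [Conj or] [VP [V slept] [NP [NP [NP [Det that] [N window]] [RelC [Rel who] [VP [V drew]]]] [RelC [Rel who] [VP [V chased]]]]]]]
The span 'slept that window who drew who chased' is the VP node built by VP → V NP.
Its mother is the VP built by VP → VP Conj VP.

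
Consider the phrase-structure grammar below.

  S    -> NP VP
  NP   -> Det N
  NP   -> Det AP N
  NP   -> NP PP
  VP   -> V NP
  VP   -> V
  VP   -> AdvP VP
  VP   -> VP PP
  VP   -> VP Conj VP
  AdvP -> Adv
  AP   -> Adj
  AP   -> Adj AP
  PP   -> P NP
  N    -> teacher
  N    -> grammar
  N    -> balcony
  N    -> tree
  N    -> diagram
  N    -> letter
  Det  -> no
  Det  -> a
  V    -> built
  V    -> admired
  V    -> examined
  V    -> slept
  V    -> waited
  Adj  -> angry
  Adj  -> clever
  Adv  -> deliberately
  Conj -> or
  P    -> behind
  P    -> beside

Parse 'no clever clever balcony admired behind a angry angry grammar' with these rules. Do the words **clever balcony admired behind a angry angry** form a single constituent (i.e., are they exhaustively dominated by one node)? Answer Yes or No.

[S [NP [Det no] [AP [Adj clever] [AP [Adj clever]]] [N balcony]] [VP [VP [V admired]] [PP [P behind] [NP [Det a] [AP [Adj angry] [AP [Adj angry]]] [N grammar]]]]]
The smallest constituent containing 'clever balcony admired behind a angry angry' is the S spanning 'no clever clever balcony admired behind a angry angry grammar'; no single node in the tree dominates exactly the given words.

No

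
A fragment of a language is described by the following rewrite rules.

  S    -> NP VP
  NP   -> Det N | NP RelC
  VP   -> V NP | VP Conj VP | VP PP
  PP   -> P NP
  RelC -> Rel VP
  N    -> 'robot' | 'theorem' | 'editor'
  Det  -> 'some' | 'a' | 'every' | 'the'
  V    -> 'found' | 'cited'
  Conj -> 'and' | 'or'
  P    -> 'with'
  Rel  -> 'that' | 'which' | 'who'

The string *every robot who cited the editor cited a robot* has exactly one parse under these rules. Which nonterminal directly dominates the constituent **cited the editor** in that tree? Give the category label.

S
  NP
    NP
      Det: every
      N: robot
    RelC
      Rel: who
      VP
        V: cited
        NP
          Det: the
          N: editor
  VP
    V: cited
    NP
      Det: a
      N: robot
The span 'cited the editor' is the VP node built by VP → V NP.
Its mother is the RelC built by RelC → Rel VP.

RelC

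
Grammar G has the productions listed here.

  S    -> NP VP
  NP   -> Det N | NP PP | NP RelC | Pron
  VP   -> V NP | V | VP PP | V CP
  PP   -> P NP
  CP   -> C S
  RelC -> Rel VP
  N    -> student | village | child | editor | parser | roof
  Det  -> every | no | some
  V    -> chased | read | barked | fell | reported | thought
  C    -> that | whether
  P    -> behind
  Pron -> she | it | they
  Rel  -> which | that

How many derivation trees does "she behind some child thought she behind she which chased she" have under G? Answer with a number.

3

Two of the 3 distinct bracketings:
[S [NP [NP [Pron she]] [PP [P behind] [NP [Det some] [N child]]]] [VP [V thought] [NP [NP [Pron she]] [PP [P behind] [NP [NP [Pron she]] [RelC [Rel which] [VP [V chased] [NP [Pron she]]]]]]]]]
[S [NP [NP [Pron she]] [PP [P behind] [NP [Det some] [N child]]]] [VP [V thought] [NP [NP [NP [Pron she]] [PP [P behind] [NP [Pron she]]]] [RelC [Rel which] [VP [V chased] [NP [Pron she]]]]]]]
The trees differ in how a recursive rule is bracketed over the same span.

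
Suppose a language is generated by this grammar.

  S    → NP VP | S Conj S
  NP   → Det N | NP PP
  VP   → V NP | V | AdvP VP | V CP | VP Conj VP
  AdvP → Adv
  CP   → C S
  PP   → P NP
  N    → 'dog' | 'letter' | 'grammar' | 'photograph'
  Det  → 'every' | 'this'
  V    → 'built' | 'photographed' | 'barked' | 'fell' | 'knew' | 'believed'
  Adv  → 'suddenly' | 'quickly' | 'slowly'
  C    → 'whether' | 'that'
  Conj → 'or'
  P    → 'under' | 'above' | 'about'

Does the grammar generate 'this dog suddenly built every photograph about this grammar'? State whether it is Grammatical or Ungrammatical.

Grammatical

[S [NP [Det this] [N dog]] [VP [AdvP [Adv suddenly]] [VP [V built] [NP [NP [Det every] [N photograph]] [PP [P about] [NP [Det this] [N grammar]]]]]]]
Every word is introduced by a lexical rule and the phrasal rules combine the resulting categories into a single S.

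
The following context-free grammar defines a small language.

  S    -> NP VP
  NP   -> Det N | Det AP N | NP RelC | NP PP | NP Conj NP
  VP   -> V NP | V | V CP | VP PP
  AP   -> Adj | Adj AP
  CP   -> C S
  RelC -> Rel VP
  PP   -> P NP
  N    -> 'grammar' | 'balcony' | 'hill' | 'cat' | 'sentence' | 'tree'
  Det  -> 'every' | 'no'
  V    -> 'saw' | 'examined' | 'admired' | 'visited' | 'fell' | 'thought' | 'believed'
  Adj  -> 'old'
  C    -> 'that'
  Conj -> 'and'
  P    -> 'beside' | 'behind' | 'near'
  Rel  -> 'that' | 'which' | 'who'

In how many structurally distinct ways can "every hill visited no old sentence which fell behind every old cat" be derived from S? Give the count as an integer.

3

Two of the 3 distinct bracketings:
[S [NP [Det every] [N hill]] [VP [V visited] [NP [NP [Det no] [AP [Adj old]] [N sentence]] [RelC [Rel which] [VP [VP [V fell]] [PP [P behind] [NP [Det every] [AP [Adj old]] [N cat]]]]]]]]
[S [NP [Det every] [N hill]] [VP [V visited] [NP [NP [NP [Det no] [AP [Adj old]] [N sentence]] [RelC [Rel which] [VP [V fell]]]] [PP [P behind] [NP [Det every] [AP [Adj old]] [N cat]]]]]]
The difference turns on whether NP → NP PP is used at the relevant span, versus an alternative expansion of NP.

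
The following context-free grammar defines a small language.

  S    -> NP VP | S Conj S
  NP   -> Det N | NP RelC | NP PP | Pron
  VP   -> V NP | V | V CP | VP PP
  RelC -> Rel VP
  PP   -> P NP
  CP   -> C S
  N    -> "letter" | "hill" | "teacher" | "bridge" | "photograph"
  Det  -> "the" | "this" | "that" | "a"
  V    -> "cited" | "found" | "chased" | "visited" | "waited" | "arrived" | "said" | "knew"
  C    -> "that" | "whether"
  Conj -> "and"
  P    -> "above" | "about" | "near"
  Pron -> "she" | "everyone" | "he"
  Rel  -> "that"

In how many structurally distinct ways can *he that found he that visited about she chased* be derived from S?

6

Two of the 6 distinct bracketings:
[S [NP [NP [Pron he]] [RelC [Rel that] [VP [V found] [NP [NP [Pron he]] [RelC [Rel that] [VP [VP [V visited]] [PP [P about] [NP [Pron she]]]]]]]]] [VP [V chased]]]
[S [NP [NP [Pron he]] [RelC [Rel that] [VP [V found] [NP [NP [NP [Pron he]] [RelC [Rel that] [VP [V visited]]]] [PP [P about] [NP [Pron she]]]]]]] [VP [V chased]]]
The difference turns on whether NP → NP PP is used at the relevant span, versus an alternative expansion of NP.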